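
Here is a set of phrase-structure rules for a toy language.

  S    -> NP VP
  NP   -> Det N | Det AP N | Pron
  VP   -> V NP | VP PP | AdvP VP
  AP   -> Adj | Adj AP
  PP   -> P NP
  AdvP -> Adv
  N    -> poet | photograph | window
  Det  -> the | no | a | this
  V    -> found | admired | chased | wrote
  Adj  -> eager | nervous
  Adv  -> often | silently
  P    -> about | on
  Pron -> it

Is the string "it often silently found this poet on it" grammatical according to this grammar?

S
  NP
    Pron: it
  VP
    VP
      AdvP
        Adv: often
      VP
        AdvP
          Adv: silently
        VP
          V: found
          NP
            Det: this
            N: poet
    PP
      P: on
      NP
        Pron: it
Each bracket corresponds to one application of a listed rule, so the string is derivable from S.

Grammatical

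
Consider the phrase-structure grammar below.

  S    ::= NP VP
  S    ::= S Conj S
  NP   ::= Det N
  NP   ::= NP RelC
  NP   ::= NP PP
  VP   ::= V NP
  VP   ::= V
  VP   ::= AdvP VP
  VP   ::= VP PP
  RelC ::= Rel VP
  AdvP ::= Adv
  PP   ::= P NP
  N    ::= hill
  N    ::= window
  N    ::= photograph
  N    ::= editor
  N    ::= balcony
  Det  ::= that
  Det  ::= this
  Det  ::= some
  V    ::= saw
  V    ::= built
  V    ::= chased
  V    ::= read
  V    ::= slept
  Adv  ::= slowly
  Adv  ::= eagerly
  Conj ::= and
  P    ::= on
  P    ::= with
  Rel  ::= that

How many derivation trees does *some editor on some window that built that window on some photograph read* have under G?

Two of the 7 distinct bracketings:
[S [NP [NP [NP [Det some] [N editor]] [PP [P on] [NP [Det some] [N window]]]] [RelC [Rel that] [VP [V built] [NP [NP [Det that] [N window]] [PP [P on] [NP [Det some] [N photograph]]]]]]] [VP [V read]]]
[S [NP [NP [NP [Det some] [N editor]] [PP [P on] [NP [Det some] [N window]]]] [RelC [Rel that] [VP [VP [V built] [NP [Det that] [N window]]] [PP [P on] [NP [Det some] [N photograph]]]]]] [VP [V read]]]
The difference turns on whether VP → VP PP is used at the relevant span, versus an alternative expansion of VP.

7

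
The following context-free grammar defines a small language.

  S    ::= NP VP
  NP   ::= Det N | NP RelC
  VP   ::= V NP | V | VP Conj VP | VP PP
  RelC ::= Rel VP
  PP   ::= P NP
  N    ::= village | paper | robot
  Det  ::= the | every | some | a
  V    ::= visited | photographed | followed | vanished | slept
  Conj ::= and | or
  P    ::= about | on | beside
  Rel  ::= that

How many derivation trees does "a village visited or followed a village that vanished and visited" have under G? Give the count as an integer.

3

Two of the 3 distinct bracketings:
[S [NP [Det a] [N village]] [VP [VP [V visited]] [Conj or] [VP [V followed] [NP [NP [Det a] [N village]] [RelC [Rel that] [VP [VP [V vanished]] [Conj and] [VP [V visited]]]]]]]]
[S [NP [Det a] [N village]] [VP [VP [V visited]] [Conj or] [VP [VP [V followed] [NP [NP [Det a] [N village]] [RelC [Rel that] [VP [V vanished]]]]] [Conj and] [VP [V visited]]]]]
The trees differ in how a recursive rule is bracketed over the same span.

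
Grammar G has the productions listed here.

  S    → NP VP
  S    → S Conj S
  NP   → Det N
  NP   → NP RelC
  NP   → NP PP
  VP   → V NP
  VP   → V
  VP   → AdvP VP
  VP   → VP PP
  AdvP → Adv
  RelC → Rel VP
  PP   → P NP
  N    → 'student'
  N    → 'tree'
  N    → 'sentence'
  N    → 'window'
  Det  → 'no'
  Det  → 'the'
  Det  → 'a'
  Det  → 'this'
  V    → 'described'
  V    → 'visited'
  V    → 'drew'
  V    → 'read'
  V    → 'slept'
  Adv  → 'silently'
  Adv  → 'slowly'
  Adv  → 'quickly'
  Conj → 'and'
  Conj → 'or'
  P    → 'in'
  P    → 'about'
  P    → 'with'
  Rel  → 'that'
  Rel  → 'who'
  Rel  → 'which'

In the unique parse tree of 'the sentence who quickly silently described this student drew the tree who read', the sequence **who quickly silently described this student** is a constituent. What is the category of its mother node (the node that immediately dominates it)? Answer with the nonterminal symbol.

NP

S
  NP
    NP
      Det: the
      N: sentence
    RelC
      Rel: who
      VP
        AdvP
          Adv: quickly
        VP
          AdvP
            Adv: silently
          VP
            V: described
            NP
              Det: this
              N: student
  VP
    V: drew
    NP
      NP
        Det: the
        N: tree
      RelC
        Rel: who
        VP
          V: read
The span 'who quickly silently described this student' is the RelC node built by RelC → Rel VP.
Its mother is the NP built by NP → NP RelC.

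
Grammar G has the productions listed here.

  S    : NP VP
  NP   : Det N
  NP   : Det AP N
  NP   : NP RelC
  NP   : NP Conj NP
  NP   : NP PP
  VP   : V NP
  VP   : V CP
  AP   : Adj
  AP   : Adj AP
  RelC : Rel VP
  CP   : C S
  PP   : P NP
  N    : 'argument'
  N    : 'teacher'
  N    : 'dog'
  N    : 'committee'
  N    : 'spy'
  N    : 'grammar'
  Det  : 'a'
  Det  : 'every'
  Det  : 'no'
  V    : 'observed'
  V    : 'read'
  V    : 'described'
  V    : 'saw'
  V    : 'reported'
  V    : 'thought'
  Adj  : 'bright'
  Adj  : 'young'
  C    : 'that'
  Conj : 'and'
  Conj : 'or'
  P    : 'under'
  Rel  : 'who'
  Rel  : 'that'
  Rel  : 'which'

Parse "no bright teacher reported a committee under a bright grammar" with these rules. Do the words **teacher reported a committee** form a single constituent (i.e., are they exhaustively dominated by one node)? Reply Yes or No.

No

[S [NP [Det no] [AP [Adj bright]] [N teacher]] [VP [V reported] [NP [NP [Det a] [N committee]] [PP [P under] [NP [Det a] [AP [Adj bright]] [N grammar]]]]]]
The smallest constituent containing 'teacher reported a committee' is the S spanning 'no bright teacher reported a committee under a bright grammar'; no single node in the tree dominates exactly the given words.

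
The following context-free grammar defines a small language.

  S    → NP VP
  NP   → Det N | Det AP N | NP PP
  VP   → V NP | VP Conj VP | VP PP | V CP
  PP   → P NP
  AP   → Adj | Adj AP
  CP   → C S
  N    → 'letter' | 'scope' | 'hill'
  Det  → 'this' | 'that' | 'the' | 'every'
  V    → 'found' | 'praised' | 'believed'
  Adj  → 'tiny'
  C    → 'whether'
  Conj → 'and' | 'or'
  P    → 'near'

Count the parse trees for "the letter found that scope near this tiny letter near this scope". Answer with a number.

Two of the 5 distinct bracketings:
[S [NP [Det the] [N letter]] [VP [V found] [NP [NP [Det that] [N scope]] [PP [P near] [NP [NP [Det this] [AP [Adj tiny]] [N letter]] [PP [P near] [NP [Det this] [N scope]]]]]]]]
[S [NP [Det the] [N letter]] [VP [V found] [NP [NP [NP [Det that] [N scope]] [PP [P near] [NP [Det this] [AP [Adj tiny]] [N letter]]]] [PP [P near] [NP [Det this] [N scope]]]]]]
The trees differ in how a recursive rule is bracketed over the same span.

5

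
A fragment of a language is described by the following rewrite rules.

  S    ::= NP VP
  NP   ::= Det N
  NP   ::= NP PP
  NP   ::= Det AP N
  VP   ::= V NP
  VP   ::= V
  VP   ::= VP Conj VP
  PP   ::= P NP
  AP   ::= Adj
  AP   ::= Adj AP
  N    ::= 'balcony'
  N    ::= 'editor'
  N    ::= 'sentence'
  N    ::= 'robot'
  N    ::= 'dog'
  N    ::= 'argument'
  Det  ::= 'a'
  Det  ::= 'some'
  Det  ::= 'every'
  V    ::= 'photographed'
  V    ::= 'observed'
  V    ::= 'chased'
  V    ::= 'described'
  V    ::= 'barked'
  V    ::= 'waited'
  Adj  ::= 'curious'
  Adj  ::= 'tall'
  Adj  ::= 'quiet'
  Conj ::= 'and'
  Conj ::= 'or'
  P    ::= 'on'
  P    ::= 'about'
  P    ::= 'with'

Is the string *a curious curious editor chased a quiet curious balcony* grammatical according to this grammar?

S
  NP
    Det: a
    AP
      Adj: curious
      AP
        Adj: curious
    N: editor
  VP
    V: chased
    NP
      Det: a
      AP
        Adj: quiet
        AP
          Adj: curious
      N: balcony
The bracketing above is licensed at every node by one of the given productions, with S at the root.

Grammatical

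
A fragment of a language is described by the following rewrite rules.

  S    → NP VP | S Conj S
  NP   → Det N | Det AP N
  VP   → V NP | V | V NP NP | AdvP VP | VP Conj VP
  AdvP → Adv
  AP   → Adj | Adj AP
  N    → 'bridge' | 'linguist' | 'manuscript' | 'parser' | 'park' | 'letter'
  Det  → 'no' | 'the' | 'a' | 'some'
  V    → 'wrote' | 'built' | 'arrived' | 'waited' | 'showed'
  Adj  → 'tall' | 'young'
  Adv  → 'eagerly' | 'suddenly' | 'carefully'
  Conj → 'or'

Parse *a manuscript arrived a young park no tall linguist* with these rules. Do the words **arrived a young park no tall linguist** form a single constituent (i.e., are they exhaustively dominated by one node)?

[S [NP [Det a] [N manuscript]] [VP [V arrived] [NP [Det a] [AP [Adj young]] [N park]] [NP [Det no] [AP [Adj tall]] [N linguist]]]]
The words 'arrived a young park no tall linguist' are exhaustively dominated by a single VP node (built by VP → V NP NP), so they form a constituent.

Yes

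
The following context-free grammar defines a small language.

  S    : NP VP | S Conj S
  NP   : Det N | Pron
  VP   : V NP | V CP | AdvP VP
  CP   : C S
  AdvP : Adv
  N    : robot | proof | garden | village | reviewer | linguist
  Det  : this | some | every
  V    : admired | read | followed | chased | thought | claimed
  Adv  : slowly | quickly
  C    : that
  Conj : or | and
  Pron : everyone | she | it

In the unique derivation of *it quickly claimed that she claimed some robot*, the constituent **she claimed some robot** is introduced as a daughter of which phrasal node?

CP

S
  NP
    Pron: it
  VP
    AdvP
      Adv: quickly
    VP
      V: claimed
      CP
        C: that
        S
          NP
            Pron: she
          VP
            V: claimed
            NP
              Det: some
              N: robot
The span 'she claimed some robot' is the S node built by S → NP VP.
Its mother is the CP built by CP → C S.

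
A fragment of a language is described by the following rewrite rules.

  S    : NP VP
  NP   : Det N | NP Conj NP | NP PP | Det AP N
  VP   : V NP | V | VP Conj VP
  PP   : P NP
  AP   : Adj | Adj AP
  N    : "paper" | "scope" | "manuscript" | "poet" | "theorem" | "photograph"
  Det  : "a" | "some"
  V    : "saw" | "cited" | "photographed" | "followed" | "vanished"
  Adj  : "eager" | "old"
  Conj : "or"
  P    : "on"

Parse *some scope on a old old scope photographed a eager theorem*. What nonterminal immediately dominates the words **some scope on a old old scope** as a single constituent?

NP

S
  NP
    NP
      Det: some
      N: scope
    PP
      P: on
      NP
        Det: a
        AP
          Adj: old
          AP
            Adj: old
        N: scope
  VP
    V: photographed
    NP
      Det: a
      AP
        Adj: eager
      N: theorem
The span 'some scope on a old old scope' is the NP node built by NP → NP PP.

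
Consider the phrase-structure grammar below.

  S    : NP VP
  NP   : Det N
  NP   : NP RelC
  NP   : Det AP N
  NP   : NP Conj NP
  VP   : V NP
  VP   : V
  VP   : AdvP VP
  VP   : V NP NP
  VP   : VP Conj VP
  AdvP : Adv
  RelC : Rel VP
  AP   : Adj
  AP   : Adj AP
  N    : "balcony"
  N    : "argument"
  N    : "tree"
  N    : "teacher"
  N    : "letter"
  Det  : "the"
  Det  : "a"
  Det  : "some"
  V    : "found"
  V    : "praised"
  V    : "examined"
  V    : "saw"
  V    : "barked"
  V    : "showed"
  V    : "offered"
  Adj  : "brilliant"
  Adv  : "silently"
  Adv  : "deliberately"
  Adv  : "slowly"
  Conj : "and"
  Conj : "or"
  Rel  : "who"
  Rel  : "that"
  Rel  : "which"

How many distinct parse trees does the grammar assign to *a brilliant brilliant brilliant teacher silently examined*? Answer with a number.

[S [NP [Det a] [AP [Adj brilliant] [AP [Adj brilliant] [AP [Adj brilliant]]]] [N teacher]] [VP [AdvP [Adv silently]] [VP [V examined]]]]
No rule offers an alternative attachment or grouping for any span, so this is the only derivation.

1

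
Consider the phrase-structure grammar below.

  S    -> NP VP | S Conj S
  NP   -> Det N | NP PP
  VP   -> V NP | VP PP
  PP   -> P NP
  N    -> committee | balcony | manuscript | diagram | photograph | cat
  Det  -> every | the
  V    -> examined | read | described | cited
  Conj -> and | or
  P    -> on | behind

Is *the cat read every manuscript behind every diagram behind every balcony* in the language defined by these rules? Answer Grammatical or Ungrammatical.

Grammatical

[S [NP [Det the] [N cat]] [VP [V read] [NP [NP [Det every] [N manuscript]] [PP [P behind] [NP [NP [Det every] [N diagram]] [PP [P behind] [NP [Det every] [N balcony]]]]]]]]
Every word is introduced by a lexical rule and the phrasal rules combine the resulting categories into a single S.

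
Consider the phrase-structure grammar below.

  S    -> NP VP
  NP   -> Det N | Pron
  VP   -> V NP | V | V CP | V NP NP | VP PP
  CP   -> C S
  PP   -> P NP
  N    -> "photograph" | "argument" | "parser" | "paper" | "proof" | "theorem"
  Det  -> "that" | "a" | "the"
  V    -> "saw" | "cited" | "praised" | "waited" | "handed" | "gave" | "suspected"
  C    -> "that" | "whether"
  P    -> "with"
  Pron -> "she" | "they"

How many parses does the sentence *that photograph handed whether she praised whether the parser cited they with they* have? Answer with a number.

Two of the 3 distinct bracketings:
[S [NP [Det that] [N photograph]] [VP [V handed] [CP [C whether] [S [NP [Pron she]] [VP [V praised] [CP [C whether] [S [NP [Det the] [N parser]] [VP [VP [V cited] [NP [Pron they]]] [PP [P with] [NP [Pron they]]]]]]]]]]]
[S [NP [Det that] [N photograph]] [VP [V handed] [CP [C whether] [S [NP [Pron she]] [VP [VP [V praised] [CP [C whether] [S [NP [Det the] [N parser]] [VP [V cited] [NP [Pron they]]]]]] [PP [P with] [NP [Pron they]]]]]]]]
The trees differ in how a recursive rule is bracketed over the same span.

3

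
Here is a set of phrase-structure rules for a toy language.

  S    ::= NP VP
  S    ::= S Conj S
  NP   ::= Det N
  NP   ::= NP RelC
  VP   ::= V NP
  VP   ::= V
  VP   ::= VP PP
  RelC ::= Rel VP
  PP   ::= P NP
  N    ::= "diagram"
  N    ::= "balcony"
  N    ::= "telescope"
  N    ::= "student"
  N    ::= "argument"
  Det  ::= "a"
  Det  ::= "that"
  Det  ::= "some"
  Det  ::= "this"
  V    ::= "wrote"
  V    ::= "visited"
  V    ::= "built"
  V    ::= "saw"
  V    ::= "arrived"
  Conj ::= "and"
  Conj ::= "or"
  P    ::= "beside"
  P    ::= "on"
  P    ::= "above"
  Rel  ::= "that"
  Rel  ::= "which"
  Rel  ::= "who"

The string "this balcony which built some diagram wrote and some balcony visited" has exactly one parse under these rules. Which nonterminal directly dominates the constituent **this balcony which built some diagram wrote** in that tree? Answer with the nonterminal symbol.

S

S
  S
    NP
      NP
        Det: this
        N: balcony
      RelC
        Rel: which
        VP
          V: built
          NP
            Det: some
            N: diagram
    VP
      V: wrote
  Conj: and
  S
    NP
      Det: some
      N: balcony
    VP
      V: visited
The span 'this balcony which built some diagram wrote' is the S node built by S → NP VP.
Its mother is the S built by S → S Conj S.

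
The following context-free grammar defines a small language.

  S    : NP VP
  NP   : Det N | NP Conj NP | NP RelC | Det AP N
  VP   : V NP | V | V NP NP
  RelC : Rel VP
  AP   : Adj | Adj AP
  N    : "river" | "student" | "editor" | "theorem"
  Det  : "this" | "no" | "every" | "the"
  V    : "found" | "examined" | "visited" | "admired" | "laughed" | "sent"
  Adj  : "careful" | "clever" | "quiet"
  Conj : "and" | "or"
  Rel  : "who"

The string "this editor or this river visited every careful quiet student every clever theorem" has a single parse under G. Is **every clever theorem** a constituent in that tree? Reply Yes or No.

Yes

[S [NP [NP [Det this] [N editor]] [Conj or] [NP [Det this] [N river]]] [VP [V visited] [NP [Det every] [AP [Adj careful] [AP [Adj quiet]]] [N student]] [NP [Det every] [AP [Adj clever]] [N theorem]]]]
The words 'every clever theorem' are exhaustively dominated by a single NP node (built by NP → Det AP N), so they form a constituent.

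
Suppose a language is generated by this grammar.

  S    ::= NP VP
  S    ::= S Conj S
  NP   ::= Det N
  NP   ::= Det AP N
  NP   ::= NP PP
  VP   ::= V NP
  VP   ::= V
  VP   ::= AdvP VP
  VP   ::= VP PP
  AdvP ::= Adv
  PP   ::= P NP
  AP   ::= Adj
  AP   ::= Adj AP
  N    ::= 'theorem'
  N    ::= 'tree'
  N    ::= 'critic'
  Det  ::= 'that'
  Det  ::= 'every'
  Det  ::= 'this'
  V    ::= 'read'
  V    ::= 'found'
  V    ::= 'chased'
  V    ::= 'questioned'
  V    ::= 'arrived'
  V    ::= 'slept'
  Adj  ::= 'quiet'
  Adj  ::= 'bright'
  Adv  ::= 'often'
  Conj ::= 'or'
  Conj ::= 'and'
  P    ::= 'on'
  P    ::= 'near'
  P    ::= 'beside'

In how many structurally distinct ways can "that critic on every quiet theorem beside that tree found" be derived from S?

2

The two bracketings:
[S [NP [NP [Det that] [N critic]] [PP [P on] [NP [NP [Det every] [AP [Adj quiet]] [N theorem]] [PP [P beside] [NP [Det that] [N tree]]]]]] [VP [V found]]]
[S [NP [NP [NP [Det that] [N critic]] [PP [P on] [NP [Det every] [AP [Adj quiet]] [N theorem]]]] [PP [P beside] [NP [Det that] [N tree]]]] [VP [V found]]]
The trees differ in how a recursive rule is bracketed over the same span.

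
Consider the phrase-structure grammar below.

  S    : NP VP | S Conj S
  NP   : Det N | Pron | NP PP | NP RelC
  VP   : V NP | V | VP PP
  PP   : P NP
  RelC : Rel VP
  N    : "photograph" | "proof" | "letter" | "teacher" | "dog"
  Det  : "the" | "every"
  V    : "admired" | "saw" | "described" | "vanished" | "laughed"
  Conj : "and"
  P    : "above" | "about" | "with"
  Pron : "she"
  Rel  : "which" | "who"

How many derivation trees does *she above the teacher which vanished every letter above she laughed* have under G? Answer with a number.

7

Two of the 7 distinct bracketings:
[S [NP [NP [Pron she]] [PP [P above] [NP [NP [NP [Det the] [N teacher]] [RelC [Rel which] [VP [V vanished] [NP [Det every] [N letter]]]]] [PP [P above] [NP [Pron she]]]]]] [VP [V laughed]]]
[S [NP [NP [Pron she]] [PP [P above] [NP [NP [Det the] [N teacher]] [RelC [Rel which] [VP [V vanished] [NP [NP [Det every] [N letter]] [PP [P above] [NP [Pron she]]]]]]]]] [VP [V laughed]]]
The trees differ in how a recursive rule is bracketed over the same span.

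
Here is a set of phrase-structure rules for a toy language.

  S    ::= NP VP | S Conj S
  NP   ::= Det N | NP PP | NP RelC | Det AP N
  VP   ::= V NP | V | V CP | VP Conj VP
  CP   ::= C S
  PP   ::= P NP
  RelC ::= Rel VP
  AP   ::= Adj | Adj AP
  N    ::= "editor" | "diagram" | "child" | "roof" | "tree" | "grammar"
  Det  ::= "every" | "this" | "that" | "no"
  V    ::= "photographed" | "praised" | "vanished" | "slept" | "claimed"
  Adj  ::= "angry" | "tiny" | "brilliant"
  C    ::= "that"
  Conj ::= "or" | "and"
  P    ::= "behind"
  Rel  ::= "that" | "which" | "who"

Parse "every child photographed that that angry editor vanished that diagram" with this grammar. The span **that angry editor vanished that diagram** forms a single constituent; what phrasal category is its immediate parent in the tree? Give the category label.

CP

S
  NP
    Det: every
    N: child
  VP
    V: photographed
    CP
      C: that
      S
        NP
          Det: that
          AP
            Adj: angry
          N: editor
        VP
          V: vanished
          NP
            Det: that
            N: diagram
The span 'that angry editor vanished that diagram' is the S node built by S → NP VP.
Its mother is the CP built by CP → C S.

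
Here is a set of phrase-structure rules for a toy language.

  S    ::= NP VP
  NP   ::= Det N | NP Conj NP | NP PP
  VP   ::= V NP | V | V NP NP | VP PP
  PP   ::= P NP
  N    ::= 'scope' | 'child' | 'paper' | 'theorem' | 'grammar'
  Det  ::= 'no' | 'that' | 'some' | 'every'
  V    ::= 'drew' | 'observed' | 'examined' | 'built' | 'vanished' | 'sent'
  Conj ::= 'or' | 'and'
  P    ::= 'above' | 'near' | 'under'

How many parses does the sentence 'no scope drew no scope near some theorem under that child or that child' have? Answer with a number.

9

Two of the 9 distinct bracketings:
[S [NP [Det no] [N scope]] [VP [V drew] [NP [NP [NP [Det no] [N scope]] [PP [P near] [NP [NP [Det some] [N theorem]] [PP [P under] [NP [Det that] [N child]]]]]] [Conj or] [NP [Det that] [N child]]]]]
[S [NP [Det no] [N scope]] [VP [V drew] [NP [NP [NP [NP [Det no] [N scope]] [PP [P near] [NP [Det some] [N theorem]]]] [PP [P under] [NP [Det that] [N child]]]] [Conj or] [NP [Det that] [N child]]]]]
The trees differ in how a recursive rule is bracketed over the same span.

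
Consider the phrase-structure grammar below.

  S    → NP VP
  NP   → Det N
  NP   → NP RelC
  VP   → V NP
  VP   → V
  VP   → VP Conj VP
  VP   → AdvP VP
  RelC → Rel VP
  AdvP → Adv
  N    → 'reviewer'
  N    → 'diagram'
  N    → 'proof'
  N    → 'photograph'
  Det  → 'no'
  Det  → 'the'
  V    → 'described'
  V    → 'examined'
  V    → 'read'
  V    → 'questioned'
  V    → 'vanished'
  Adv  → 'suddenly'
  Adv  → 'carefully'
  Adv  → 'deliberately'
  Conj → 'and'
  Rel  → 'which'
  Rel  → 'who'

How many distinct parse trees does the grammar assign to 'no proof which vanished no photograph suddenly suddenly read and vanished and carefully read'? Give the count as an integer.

Two of the 9 distinct bracketings:
[S [NP [NP [Det no] [N proof]] [RelC [Rel which] [VP [V vanished] [NP [Det no] [N photograph]]]]] [VP [VP [AdvP [Adv suddenly]] [VP [AdvP [Adv suddenly]] [VP [V read]]]] [Conj and] [VP [VP [V vanished]] [Conj and] [VP [AdvP [Adv carefully]] [VP [V read]]]]]]
[S [NP [NP [Det no] [N proof]] [RelC [Rel which] [VP [V vanished] [NP [Det no] [N photograph]]]]] [VP [VP [VP [AdvP [Adv suddenly]] [VP [AdvP [Adv suddenly]] [VP [V read]]]] [Conj and] [VP [V vanished]]] [Conj and] [VP [AdvP [Adv carefully]] [VP [V read]]]]]
The trees differ in how a recursive rule is bracketed over the same span.

9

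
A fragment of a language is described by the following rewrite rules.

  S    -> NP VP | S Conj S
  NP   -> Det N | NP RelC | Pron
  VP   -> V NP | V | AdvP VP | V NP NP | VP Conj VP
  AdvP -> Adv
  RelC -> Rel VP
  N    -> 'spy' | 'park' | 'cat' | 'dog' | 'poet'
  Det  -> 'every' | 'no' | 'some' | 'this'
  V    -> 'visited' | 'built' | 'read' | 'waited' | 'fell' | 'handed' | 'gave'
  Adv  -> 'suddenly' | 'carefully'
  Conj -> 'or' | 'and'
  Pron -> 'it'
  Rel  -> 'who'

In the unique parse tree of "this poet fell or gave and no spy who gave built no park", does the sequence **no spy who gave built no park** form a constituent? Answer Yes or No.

[S [S [NP [Det this] [N poet]] [VP [VP [V fell]] [Conj or] [VP [V gave]]]] [Conj and] [S [NP [NP [Det no] [N spy]] [RelC [Rel who] [VP [V gave]]]] [VP [V built] [NP [Det no] [N park]]]]]
The words 'no spy who gave built no park' are exhaustively dominated by a single S node (built by S → NP VP), so they form a constituent.

Yes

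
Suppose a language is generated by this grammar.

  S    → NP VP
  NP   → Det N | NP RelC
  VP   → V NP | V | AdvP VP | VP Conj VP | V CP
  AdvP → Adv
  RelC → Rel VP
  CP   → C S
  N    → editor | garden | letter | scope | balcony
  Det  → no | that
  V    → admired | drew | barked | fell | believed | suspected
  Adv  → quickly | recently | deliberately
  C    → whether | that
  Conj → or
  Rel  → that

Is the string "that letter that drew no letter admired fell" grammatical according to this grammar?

For S → NP VP, every NP-prefix leaves a non-VP remainder: after 'that letter' the remainder is not a VP; after 'that letter that drew' the remainder is not a VP; after 'that letter that drew no letter' the remainder is not a VP.

Ungrammatical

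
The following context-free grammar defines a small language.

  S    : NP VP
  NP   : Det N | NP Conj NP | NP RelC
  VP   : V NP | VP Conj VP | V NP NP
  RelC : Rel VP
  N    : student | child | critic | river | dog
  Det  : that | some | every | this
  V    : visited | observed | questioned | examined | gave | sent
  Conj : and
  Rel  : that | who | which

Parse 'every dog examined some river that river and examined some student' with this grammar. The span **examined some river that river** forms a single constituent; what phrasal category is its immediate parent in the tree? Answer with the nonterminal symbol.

VP

[S [NP [Det every] [N dog]] [VP [VP [V examined] [NP [Det some] [N river]] [NP [Det that] [N river]]] [Conj and] [VP [V examined] [NP [Det some] [N student]]]]]
The span 'examined some river that river' is the VP node built by VP → V NP NP.
Its mother is the VP built by VP → VP Conj VP.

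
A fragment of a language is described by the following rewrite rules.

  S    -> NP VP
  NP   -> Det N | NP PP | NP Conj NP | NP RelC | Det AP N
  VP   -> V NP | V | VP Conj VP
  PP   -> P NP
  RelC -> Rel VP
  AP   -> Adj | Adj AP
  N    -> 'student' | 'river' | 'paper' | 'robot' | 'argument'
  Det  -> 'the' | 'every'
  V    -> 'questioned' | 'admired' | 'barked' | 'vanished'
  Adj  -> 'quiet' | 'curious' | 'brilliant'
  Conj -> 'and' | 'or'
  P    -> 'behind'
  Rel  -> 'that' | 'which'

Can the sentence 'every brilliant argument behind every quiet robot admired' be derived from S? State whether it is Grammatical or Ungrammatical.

Grammatical

S
  NP
    NP
      Det: every
      AP
        Adj: brilliant
      N: argument
    PP
      P: behind
      NP
        Det: every
        AP
          Adj: quiet
        N: robot
  VP
    V: admired
Each bracket corresponds to one application of a listed rule, so the string is derivable from S.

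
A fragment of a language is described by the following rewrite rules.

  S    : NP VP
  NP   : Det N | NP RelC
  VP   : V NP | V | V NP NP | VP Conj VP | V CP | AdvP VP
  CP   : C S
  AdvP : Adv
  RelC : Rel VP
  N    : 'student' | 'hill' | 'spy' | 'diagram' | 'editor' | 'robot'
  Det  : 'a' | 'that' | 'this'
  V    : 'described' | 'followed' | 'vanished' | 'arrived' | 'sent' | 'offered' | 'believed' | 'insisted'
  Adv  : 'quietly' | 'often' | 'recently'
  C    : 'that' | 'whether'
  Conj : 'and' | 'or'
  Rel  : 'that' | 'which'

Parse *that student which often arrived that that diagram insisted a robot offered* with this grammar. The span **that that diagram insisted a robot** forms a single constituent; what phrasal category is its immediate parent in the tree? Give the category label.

VP

[S [NP [NP [Det that] [N student]] [RelC [Rel which] [VP [AdvP [Adv often]] [VP [V arrived] [CP [C that] [S [NP [Det that] [N diagram]] [VP [V insisted] [NP [Det a] [N robot]]]]]]]]] [VP [V offered]]]
The span 'that that diagram insisted a robot' is the CP node built by CP → C S.
Its mother is the VP built by VP → V CP.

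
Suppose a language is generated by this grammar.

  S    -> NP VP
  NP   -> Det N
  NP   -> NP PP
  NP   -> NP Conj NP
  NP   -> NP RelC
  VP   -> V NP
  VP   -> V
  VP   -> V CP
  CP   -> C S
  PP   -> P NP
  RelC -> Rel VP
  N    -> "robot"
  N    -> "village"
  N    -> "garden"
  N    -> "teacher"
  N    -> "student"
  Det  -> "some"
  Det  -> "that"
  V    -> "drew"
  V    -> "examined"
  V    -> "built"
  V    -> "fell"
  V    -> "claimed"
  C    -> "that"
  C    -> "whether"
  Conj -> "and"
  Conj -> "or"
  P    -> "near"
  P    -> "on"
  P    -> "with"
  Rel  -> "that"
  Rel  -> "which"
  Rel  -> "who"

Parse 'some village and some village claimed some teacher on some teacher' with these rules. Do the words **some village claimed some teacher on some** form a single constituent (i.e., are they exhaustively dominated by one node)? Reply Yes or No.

[S [NP [NP [Det some] [N village]] [Conj and] [NP [Det some] [N village]]] [VP [V claimed] [NP [NP [Det some] [N teacher]] [PP [P on] [NP [Det some] [N teacher]]]]]]
The smallest constituent containing 'some village claimed some teacher on some' is the S spanning 'some village and some village claimed some teacher on some teacher'; no single node in the tree dominates exactly the given words.

No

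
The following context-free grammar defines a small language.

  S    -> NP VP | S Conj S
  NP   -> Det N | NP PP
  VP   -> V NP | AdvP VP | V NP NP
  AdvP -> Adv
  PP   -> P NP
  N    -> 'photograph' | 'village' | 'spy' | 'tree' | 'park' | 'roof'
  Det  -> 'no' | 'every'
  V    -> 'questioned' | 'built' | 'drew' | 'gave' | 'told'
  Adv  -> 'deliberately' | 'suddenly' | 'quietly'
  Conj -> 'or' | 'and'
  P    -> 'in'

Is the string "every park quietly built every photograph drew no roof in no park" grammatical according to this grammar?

Ungrammatical

For S → NP VP, the only prefix that parses as NP is 'every park', but the remainder 'quietly built every photograph drew no roof in no park' is not a VP under these rules. The alternative S rule S → S Conj S likewise has no satisfying split.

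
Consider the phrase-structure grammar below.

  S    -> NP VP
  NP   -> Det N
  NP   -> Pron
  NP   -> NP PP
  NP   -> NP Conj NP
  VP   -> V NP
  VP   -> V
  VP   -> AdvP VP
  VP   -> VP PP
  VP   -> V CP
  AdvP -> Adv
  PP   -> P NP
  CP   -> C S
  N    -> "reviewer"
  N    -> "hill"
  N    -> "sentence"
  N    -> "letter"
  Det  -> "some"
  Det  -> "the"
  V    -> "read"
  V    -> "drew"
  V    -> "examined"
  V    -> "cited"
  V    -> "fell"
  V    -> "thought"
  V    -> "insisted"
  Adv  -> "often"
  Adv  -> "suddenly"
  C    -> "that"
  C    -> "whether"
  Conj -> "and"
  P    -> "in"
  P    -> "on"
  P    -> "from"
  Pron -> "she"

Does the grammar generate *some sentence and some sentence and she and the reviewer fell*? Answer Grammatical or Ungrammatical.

Grammatical

[S [NP [NP [Det some] [N sentence]] [Conj and] [NP [NP [Det some] [N sentence]] [Conj and] [NP [NP [Pron she]] [Conj and] [NP [Det the] [N reviewer]]]]] [VP [V fell]]]
Each bracket corresponds to one application of a listed rule, so the string is derivable from S.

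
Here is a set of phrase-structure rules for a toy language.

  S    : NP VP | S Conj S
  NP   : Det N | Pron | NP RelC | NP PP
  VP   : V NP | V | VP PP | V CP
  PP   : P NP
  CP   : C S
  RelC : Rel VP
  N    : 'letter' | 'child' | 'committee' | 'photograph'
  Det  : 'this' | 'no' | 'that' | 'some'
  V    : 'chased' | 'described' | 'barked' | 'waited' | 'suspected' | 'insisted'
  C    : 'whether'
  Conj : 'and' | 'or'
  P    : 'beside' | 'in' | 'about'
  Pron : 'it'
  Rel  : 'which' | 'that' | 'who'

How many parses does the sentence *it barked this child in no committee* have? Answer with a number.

The two bracketings:
[S [NP [Pron it]] [VP [V barked] [NP [NP [Det this] [N child]] [PP [P in] [NP [Det no] [N committee]]]]]]
[S [NP [Pron it]] [VP [VP [V barked] [NP [Det this] [N child]]] [PP [P in] [NP [Det no] [N committee]]]]]
The difference turns on whether NP → NP PP is used at the relevant span, versus an alternative expansion of NP.

2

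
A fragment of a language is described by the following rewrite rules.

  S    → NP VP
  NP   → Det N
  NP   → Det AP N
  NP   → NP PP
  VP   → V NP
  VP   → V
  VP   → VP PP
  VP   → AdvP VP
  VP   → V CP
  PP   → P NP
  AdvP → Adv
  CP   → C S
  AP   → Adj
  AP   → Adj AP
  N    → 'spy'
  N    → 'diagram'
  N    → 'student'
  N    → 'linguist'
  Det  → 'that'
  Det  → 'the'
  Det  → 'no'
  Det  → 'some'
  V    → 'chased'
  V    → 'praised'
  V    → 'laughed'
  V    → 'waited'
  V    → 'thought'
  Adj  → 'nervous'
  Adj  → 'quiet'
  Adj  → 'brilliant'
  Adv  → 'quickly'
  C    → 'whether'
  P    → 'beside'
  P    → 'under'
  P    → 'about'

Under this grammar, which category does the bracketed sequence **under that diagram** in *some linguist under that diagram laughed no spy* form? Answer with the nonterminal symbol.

S
  NP
    NP
      Det: some
      N: linguist
    PP
      P: under
      NP
        Det: that
        N: diagram
  VP
    V: laughed
    NP
      Det: no
      N: spy
The span 'under that diagram' is the PP node built by PP → P NP.

PP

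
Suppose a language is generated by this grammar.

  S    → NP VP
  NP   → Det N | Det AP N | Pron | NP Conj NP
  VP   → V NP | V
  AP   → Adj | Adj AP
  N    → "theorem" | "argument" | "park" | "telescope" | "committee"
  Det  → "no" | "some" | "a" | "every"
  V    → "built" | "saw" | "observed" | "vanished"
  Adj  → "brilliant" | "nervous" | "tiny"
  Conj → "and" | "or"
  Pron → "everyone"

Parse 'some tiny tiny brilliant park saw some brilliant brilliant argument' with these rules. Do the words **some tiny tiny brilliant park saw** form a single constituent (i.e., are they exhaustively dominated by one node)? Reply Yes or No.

[S [NP [Det some] [AP [Adj tiny] [AP [Adj tiny] [AP [Adj brilliant]]]] [N park]] [VP [V saw] [NP [Det some] [AP [Adj brilliant] [AP [Adj brilliant]]] [N argument]]]]
The smallest constituent containing 'some tiny tiny brilliant park saw' is the S spanning 'some tiny tiny brilliant park saw some brilliant brilliant argument'; no single node in the tree dominates exactly the given words.

No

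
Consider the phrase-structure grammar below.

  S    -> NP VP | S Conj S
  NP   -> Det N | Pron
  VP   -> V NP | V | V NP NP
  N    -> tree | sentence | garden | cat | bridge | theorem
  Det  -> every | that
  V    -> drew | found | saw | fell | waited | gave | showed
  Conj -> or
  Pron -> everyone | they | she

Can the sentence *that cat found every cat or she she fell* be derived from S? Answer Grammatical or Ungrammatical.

For S → NP VP, the only prefix that parses as NP is 'that cat', but the remainder 'found every cat or she she fell' is not a VP under these rules. The alternative S rule S → S Conj S likewise has no satisfying split.

Ungrammatical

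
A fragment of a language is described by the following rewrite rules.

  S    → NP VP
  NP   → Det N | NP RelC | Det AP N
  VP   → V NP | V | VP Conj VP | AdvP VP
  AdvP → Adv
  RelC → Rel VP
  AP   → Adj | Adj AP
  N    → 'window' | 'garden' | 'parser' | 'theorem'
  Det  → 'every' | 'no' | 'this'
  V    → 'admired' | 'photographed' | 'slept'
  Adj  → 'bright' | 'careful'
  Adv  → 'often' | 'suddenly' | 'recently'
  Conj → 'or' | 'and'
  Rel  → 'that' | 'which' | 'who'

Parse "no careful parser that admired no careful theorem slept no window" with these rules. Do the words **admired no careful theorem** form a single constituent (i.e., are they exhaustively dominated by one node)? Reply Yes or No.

[S [NP [NP [Det no] [AP [Adj careful]] [N parser]] [RelC [Rel that] [VP [V admired] [NP [Det no] [AP [Adj careful]] [N theorem]]]]] [VP [V slept] [NP [Det no] [N window]]]]
The words 'admired no careful theorem' are exhaustively dominated by a single VP node (built by VP → V NP), so they form a constituent.

Yes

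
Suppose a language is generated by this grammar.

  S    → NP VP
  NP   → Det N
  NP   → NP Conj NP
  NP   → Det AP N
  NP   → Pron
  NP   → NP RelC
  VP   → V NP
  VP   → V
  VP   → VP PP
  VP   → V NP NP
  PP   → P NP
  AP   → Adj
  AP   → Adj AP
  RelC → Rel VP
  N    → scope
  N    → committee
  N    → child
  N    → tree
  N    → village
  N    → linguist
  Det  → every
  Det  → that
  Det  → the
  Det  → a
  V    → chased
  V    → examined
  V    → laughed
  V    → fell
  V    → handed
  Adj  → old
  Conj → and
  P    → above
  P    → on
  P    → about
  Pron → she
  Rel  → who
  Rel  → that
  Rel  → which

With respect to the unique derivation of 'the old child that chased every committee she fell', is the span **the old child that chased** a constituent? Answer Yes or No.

[S [NP [NP [Det the] [AP [Adj old]] [N child]] [RelC [Rel that] [VP [V chased] [NP [Det every] [N committee]] [NP [Pron she]]]]] [VP [V fell]]]
The smallest constituent containing 'the old child that chased' is the NP spanning 'the old child that chased every committee she'; no single node in the tree dominates exactly the given words.

No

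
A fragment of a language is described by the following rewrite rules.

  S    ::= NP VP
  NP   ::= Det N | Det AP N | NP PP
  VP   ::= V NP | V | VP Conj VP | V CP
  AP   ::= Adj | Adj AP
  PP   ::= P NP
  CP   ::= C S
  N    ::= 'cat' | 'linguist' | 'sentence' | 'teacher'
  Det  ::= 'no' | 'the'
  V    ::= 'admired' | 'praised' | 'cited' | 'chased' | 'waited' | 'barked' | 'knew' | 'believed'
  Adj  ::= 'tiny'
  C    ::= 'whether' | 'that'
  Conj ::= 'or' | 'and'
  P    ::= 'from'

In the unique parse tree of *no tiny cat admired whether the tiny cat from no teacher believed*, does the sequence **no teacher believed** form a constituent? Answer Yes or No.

No

[S [NP [Det no] [AP [Adj tiny]] [N cat]] [VP [V admired] [CP [C whether] [S [NP [NP [Det the] [AP [Adj tiny]] [N cat]] [PP [P from] [NP [Det no] [N teacher]]]] [VP [V believed]]]]]]
The smallest constituent containing 'no teacher believed' is the S spanning 'the tiny cat from no teacher believed'; no single node in the tree dominates exactly the given words.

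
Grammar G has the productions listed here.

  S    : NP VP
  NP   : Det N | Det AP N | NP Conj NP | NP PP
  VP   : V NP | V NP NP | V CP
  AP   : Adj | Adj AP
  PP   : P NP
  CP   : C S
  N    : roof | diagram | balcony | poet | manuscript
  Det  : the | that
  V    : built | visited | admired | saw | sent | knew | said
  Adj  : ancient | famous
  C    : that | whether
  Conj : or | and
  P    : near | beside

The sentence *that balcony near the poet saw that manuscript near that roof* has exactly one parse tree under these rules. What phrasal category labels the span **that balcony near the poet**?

NP

[S [NP [NP [Det that] [N balcony]] [PP [P near] [NP [Det the] [N poet]]]] [VP [V saw] [NP [NP [Det that] [N manuscript]] [PP [P near] [NP [Det that] [N roof]]]]]]
The span 'that balcony near the poet' is the NP node built by NP → NP PP.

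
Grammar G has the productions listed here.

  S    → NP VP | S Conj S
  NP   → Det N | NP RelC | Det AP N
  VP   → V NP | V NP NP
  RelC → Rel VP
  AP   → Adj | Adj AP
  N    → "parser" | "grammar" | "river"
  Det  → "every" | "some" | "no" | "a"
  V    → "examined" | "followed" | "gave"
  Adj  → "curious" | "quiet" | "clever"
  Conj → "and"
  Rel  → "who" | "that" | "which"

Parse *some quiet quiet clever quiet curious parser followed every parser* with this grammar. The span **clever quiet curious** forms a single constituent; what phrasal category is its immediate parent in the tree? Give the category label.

AP

S
  NP
    Det: some
    AP
      Adj: quiet
      AP
        Adj: quiet
        AP
          Adj: clever
          AP
            Adj: quiet
            AP
              Adj: curious
    N: parser
  VP
    V: followed
    NP
      Det: every
      N: parser
The span 'clever quiet curious' is the AP node built by AP → Adj AP.
Its mother is the AP built by AP → Adj AP.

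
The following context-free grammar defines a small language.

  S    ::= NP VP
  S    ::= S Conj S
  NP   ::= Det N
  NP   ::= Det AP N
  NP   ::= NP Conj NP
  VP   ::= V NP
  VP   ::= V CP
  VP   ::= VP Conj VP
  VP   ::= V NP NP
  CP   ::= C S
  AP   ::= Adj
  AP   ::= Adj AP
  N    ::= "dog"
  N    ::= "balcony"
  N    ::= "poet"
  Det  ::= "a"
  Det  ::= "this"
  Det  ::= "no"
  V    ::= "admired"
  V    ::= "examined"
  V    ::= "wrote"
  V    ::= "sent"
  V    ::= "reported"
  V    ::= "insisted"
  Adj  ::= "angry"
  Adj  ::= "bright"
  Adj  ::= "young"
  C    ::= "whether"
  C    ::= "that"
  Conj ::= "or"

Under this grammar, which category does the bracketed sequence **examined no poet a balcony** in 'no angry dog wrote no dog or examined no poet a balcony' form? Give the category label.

[S [NP [Det no] [AP [Adj angry]] [N dog]] [VP [VP [V wrote] [NP [Det no] [N dog]]] [Conj or] [VP [V examined] [NP [Det no] [N poet]] [NP [Det a] [N balcony]]]]]
The span 'examined no poet a balcony' is the VP node built by VP → V NP NP.

VP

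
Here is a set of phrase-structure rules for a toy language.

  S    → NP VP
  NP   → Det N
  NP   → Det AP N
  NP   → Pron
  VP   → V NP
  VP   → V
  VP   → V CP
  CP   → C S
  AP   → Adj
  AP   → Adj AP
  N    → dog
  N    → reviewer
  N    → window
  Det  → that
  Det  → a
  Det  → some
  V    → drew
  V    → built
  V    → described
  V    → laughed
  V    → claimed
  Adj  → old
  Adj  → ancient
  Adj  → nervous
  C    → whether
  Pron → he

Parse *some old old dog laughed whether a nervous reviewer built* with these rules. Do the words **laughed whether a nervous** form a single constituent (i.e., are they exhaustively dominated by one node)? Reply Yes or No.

No

[S [NP [Det some] [AP [Adj old] [AP [Adj old]]] [N dog]] [VP [V laughed] [CP [C whether] [S [NP [Det a] [AP [Adj nervous]] [N reviewer]] [VP [V built]]]]]]
The smallest constituent containing 'laughed whether a nervous' is the VP spanning 'laughed whether a nervous reviewer built'; no single node in the tree dominates exactly the given words.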